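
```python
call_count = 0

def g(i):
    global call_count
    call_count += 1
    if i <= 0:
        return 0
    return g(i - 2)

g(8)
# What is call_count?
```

Linear recursion stepping by 2: 5 calls from i=8 down to ≤0.

Answer: 5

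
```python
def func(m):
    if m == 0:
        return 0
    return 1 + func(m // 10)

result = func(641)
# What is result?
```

Count of digits of 641: 3

Answer: 3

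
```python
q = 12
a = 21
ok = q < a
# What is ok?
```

Trace:
`q = 12` → q = 12
`a = 21` → a = 21
`ok = q < a` → ok = True
So ok = True

Answer: True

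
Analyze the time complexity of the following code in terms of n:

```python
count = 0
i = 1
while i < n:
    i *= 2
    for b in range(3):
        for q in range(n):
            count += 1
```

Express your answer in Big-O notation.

Each loop level contributes: log n × 1 × n. Multiplying the contributions gives O(n log n).

Answer: O(n log n)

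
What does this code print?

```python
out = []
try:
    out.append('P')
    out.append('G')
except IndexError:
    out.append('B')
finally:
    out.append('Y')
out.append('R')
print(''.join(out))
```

Execution trace: 'P' (try body) → 'G' (try body, no exception) → 'Y' (finally) → 'R' (after the try/except). Output: PGYR

Answer: PGYR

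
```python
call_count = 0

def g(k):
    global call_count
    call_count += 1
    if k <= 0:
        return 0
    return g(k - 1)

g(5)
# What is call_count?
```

Linear recursion stepping by 1: 6 calls from k=5 down to ≤0.

Answer: 6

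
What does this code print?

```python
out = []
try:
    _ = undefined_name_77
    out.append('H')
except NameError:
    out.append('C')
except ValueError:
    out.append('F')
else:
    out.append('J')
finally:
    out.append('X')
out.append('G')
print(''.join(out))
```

Execution trace: 'C' (except NameError) → 'X' (finally) → 'G' (after the try/except). Output: CXG

Answer: CXG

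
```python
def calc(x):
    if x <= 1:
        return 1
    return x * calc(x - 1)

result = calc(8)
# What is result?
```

calc(8) = 8 * 7 * 6 * 5 * 4 * 3 * 2 * 1 = 40320

Answer: 40320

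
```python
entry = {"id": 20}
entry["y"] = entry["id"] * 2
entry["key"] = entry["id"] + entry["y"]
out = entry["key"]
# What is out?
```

Trace:
`entry = {"id": 20}` → entry = {'id': 20}
`entry["y"] = entry["id"] * 2` → entry = {'id': 20, 'y': 40}
`entry["key"] = entry["id"] + entry["y"]` → entry = {'id': 20, 'y': 40, 'key': 60}
`out = entry["key"]` → out = 60
So out = 60

Answer: 60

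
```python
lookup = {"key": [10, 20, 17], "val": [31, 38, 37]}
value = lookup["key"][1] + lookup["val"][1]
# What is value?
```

Trace:
`lookup = {"key": [10, 20, 17], "val": [31, 38, 37]}` → lookup = {'key': [10, 20, 17], 'val': [31, 38, 37]}
`value = lookup["key"][1] + lookup["val"][1]` → value = 58
So value = 58

Answer: 58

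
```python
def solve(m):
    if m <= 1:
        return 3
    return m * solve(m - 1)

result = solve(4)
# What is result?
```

solve(4) = 4 * 3 * 2 * 3 = 72

Answer: 72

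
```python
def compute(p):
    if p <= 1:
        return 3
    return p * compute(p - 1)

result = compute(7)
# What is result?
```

compute(7) = 7 * 6 * 5 * 4 * 3 * 2 * 3 = 15120

Answer: 15120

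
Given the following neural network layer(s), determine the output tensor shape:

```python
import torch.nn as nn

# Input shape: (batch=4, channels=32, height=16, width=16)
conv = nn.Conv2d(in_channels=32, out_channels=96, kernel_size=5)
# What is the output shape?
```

Input: (4, 32, 16, 16) -> Output: (4, 96, 12, 12)

Answer: (4, 96, 12, 12)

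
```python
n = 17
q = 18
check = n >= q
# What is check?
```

Trace:
`n = 17` → n = 17
`q = 18` → q = 18
`check = n >= q` → check = False
So check = False

Answer: False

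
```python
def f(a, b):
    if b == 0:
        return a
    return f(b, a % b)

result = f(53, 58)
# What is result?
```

f(53, 58) -> f(58, 53) -> f(53, 5) -> f(5, 3) -> f(3, 2) -> f(2, 1) -> f(1, 0) -> 1

Answer: 1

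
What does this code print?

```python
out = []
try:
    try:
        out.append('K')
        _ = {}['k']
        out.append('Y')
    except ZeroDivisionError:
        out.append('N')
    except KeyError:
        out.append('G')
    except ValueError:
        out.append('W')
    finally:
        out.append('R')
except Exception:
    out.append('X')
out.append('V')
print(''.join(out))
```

Execution trace: 'K' (inner try body) → 'G' (inner except KeyError) → 'R' (inner finally) → 'V' (after the try/except). Output: KGRV

Answer: KGRV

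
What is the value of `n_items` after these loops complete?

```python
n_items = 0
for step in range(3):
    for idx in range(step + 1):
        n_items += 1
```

Triangle: 1 + 2 + ... + 3
`n_items` takes the values: 0 → 1 → 2 → 3 → 4 → 5 → 6

Answer: 6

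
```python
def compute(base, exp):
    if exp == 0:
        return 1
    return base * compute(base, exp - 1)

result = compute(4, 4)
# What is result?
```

compute(4, 4) = 4 * 4 * 4 * 4 = 256

Answer: 256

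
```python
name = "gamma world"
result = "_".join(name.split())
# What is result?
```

Trace:
`name = "gamma world"` → name = 'gamma world'
`result = "_".join(name.split())` → result = 'gamma_world'
So result = 'gamma_world'

Answer: 'gamma_world'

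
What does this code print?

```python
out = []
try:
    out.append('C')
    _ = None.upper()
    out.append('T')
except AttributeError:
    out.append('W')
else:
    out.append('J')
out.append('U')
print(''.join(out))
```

Execution trace: 'C' (try body) → 'W' (except AttributeError) → 'U' (after the try/except). Output: CWU

Answer: CWU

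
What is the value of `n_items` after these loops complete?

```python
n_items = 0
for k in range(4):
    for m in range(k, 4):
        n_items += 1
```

Upper triangle: 4 + 3 + ... + 1
`n_items` takes the values: 0 → 1 → 2 → 3 → 4 → 5 → 6 → 7 → 8 → 9 → 10

Answer: 10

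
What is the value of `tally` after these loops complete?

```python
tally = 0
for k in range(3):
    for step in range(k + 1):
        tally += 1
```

Triangle: 1 + 2 + ... + 3
`tally` takes the values: 0 → 1 → 2 → 3 → 4 → 5 → 6

Answer: 6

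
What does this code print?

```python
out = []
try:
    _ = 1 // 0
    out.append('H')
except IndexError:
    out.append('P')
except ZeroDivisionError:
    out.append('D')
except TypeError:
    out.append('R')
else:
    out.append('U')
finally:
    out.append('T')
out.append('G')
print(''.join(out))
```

Execution trace: 'D' (except ZeroDivisionError) → 'T' (finally) → 'G' (after the try/except). Output: DTG

Answer: DTG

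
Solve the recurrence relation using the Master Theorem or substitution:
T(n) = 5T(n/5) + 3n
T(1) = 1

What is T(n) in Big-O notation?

By Master Theorem: a=5, b=5, f(n)=3n. Since log_5(5) = 1 and f(n) = Θ(n^1), Case 2 applies. T(n) = O(n log n).

Answer: O(n log n)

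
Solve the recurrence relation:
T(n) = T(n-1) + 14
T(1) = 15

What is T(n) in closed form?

Unrolling: T(n) = T(1) + 14·(n-1) = 15 + 14(n-1) = 14n + 1.

Answer: T(n) = 14n + 1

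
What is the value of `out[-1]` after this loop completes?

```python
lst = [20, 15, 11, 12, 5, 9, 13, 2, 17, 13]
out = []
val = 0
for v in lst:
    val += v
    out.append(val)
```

Cumulative sum ends at 117
`out` takes the values: [] → [20] → [20, 35] → [20, 35, 46] → [20, 35, 46, 58] → [20, 35, 46, 58, 63] → [20, 35, 46, 58, 63, 72] → [20, 35, 46, 58, 63, 72, 85] → [20, 35, 46, 58, 63, 72, 85, 87] → [20, 35, 46, 58, 63, 72, 85, 87, 104] → [20, 35, 46, 58, 63, 72, 85, 87, 104, 117]
So `out[-1]` = 117

Answer: 117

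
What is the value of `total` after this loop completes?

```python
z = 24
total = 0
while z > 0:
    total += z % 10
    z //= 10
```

Sum digits of 24
`total` takes the values: 0 → 4 → 6

Answer: 6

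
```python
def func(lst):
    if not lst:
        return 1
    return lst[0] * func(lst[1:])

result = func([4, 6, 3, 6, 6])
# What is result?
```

Product over [4, 6, 3, 6, 6] = 4 * 6 * 3 * 6 * 6 = 2592

Answer: 2592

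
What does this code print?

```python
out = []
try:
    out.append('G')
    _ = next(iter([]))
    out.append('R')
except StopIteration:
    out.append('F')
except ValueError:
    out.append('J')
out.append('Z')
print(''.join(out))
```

Execution trace: 'G' (try body) → 'F' (except StopIteration) → 'Z' (after the try/except). Output: GFZ

Answer: GFZ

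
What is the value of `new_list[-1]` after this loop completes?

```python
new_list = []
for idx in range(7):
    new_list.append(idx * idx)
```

Last element of squares 0 to 6
`new_list` takes the values: [] → [0] → [0, 1] → [0, 1, 4] → [0, 1, 4, 9] → [0, 1, 4, 9, 16] → [0, 1, 4, 9, 16, 25] → [0, 1, 4, 9, 16, 25, 36]
So `new_list[-1]` = 36

Answer: 36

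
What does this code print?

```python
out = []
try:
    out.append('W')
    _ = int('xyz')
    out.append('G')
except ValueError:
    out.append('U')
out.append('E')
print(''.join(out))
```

Execution trace: 'W' (try body) → 'U' (except ValueError) → 'E' (after the try/except). Output: WUE

Answer: WUE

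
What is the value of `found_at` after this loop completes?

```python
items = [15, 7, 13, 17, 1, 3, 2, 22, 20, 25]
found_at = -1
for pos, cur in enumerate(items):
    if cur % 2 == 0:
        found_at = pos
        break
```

First even number index in [15, 7, 13, 17, 1, 3, 2, 22, 20, 25]
`found_at` takes the values: -1 → 6

Answer: 6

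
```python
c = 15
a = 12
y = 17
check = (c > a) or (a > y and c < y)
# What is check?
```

Trace:
`c = 15` → c = 15
`a = 12` → a = 12
`y = 17` → y = 17
`check = (c > a) or (a > y and c < y)` → check = True
So check = True

Answer: True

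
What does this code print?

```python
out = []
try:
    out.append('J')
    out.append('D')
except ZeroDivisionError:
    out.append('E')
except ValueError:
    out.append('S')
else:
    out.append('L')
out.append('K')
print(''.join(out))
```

Execution trace: 'J' (try body) → 'D' (try body, no exception) → 'L' (else) → 'K' (after the try/except). Output: JDLK

Answer: JDLK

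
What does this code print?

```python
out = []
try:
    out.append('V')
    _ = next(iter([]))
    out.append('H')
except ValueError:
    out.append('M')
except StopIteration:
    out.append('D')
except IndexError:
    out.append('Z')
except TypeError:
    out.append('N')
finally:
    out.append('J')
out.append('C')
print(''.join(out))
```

Execution trace: 'V' (try body) → 'D' (except StopIteration) → 'J' (finally) → 'C' (after the try/except). Output: VDJC

Answer: VDJC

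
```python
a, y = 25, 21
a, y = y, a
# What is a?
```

Trace:
`a, y = 25, 21` → a = 25; y = 21
`a, y = y, a` → a = 21; y = 25
So a = 21

Answer: 21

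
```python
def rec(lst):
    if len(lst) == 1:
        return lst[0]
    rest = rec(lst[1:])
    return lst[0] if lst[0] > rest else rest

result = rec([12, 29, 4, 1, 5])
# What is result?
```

Recursive max over [12, 29, 4, 1, 5] = 29

Answer: 29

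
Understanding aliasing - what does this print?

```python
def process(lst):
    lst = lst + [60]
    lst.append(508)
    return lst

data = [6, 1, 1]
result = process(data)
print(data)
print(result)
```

Key concept: rebinding parameter vs mutation.
Step by step:
`data = [6, 1, 1]` → data = [6, 1, 1]
`result = process(data)` → result = [6, 1, 1, 60, 508]
`print(data)` → prints [6, 1, 1]
`print(result)` → prints [6, 1, 1, 60, 508]

Answer:
[6, 1, 1]
[6, 1, 1, 60, 508]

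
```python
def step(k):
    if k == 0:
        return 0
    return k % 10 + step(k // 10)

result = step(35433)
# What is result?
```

Sum of digits of 35433: 3 + 3 + 4 + 5 + 3 = 18

Answer: 18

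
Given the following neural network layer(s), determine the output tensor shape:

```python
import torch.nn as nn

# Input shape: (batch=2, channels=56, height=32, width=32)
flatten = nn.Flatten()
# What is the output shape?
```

Input: (2, 56, 32, 32) -> Output: (2, 57344)

Answer: (2, 57344)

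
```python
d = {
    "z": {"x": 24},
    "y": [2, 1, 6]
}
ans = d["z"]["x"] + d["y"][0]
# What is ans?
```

Trace:
`d = { ...` → d = {'z': {'x': 24}, 'y': [2, 1, 6]}
`ans = d["z"]["x"] + d["y"][0]` → ans = 26
So ans = 26

Answer: 26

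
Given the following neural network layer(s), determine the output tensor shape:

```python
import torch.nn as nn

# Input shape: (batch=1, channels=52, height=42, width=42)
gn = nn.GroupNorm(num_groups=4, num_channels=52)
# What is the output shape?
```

Input: (1, 52, 42, 42) -> Output: (1, 52, 42, 42)

Answer: (1, 52, 42, 42)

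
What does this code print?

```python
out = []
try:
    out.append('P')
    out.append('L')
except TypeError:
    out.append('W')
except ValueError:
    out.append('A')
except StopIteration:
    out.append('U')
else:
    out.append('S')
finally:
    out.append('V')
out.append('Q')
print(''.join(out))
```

Execution trace: 'P' (try body) → 'L' (try body, no exception) → 'S' (else) → 'V' (finally) → 'Q' (after the try/except). Output: PLSVQ

Answer: PLSVQ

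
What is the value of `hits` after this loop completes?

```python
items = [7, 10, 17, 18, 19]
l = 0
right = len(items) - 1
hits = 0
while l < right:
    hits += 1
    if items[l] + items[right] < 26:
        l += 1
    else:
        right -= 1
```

Steps to find pair summing to 26
`hits` takes the values: 0 → 1 → 2 → 3 → 4

Answer: 4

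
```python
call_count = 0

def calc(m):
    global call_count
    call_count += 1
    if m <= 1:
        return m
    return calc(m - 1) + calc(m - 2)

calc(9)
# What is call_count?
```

Calls(m) = 1 + Calls(m-1) + Calls(m-2); Calls(0)=Calls(1)=1. For m=9 this gives 109.

Answer: 109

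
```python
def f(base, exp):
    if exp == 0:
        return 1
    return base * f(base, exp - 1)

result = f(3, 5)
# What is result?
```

f(3, 5) = 3 * 3 * 3 * 3 * 3 = 243

Answer: 243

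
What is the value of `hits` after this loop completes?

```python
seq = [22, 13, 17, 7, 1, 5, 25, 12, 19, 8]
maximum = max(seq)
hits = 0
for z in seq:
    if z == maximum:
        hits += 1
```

Count of max value 25 in [22, 13, 17, 7, 1, 5, 25, 12, 19, 8]
`hits` takes the values: 0 → 1

Answer: 1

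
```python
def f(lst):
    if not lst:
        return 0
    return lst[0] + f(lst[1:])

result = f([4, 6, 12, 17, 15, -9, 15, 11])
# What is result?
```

4 + 6 + 12 + 17 + 15 + (-9) + 15 + 11 + 0 = 71

Answer: 71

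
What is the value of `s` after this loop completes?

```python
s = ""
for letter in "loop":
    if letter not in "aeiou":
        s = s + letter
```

Remove vowels from 'loop'
`s` takes the values: "" → "l" → "lp"

Answer: "lp"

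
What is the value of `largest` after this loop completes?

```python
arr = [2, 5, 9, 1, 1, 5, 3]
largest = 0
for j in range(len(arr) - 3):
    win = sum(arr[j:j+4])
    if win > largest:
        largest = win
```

Max sum of 4-element window in [2, 5, 9, 1, 1, 5, 3]
`largest` takes the values: 0 → 17

Answer: 17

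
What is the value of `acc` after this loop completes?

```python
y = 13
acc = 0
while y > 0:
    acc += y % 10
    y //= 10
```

Sum digits of 13
`acc` takes the values: 0 → 3 → 4

Answer: 4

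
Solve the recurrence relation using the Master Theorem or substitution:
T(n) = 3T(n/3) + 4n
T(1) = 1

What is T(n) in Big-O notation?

By Master Theorem: a=3, b=3, f(n)=4n. Since log_3(3) = 1 and f(n) = Θ(n^1), Case 2 applies. T(n) = O(n log n).

Answer: O(n log n)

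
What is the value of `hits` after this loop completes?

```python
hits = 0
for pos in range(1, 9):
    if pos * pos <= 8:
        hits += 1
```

Count numbers where pos² ≤ 8
`hits` takes the values: 0 → 1 → 2

Answer: 2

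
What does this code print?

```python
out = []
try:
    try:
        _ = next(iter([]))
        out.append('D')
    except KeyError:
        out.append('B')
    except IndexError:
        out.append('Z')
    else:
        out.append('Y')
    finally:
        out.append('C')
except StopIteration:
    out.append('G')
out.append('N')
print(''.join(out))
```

Execution trace: 'C' (finally) → 'G' (outer except StopIteration) → 'N' (after the try/except). Output: CGN

Answer: CGN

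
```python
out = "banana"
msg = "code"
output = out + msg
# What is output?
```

Trace:
`out = "banana"` → out = 'banana'
`msg = "code"` → msg = 'code'
`output = out + msg` → output = 'bananacode'
So output = 'bananacode'

Answer: 'bananacode'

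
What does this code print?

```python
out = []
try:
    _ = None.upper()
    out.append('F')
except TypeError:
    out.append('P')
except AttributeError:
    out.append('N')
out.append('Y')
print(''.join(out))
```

Execution trace: 'N' (except AttributeError) → 'Y' (after the try/except). Output: NY

Answer: NY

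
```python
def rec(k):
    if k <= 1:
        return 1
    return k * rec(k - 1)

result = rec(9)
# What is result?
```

rec(9) = 9 * 8 * 7 * 6 * 5 * 4 * 3 * 2 * 1 = 362880

Answer: 362880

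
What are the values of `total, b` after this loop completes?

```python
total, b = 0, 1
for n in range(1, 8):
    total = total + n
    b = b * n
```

Sum and factorial of 1 to 7
`total, b` takes the values: (0, 1) → (1, 1) → (3, 1) → (3, 2) → (6, 2) → (6, 6) → (10, 6) → (10, 24) → (15, 24) → (15, 120) → (21, 120) → (21, 720) → (28, 720) → (28, 5040)

Answer: 28, 5040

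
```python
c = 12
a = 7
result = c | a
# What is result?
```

Trace:
`c = 12` → c = 12
`a = 7` → a = 7
`result = c | a` → result = 15
So result = 15

Answer: 15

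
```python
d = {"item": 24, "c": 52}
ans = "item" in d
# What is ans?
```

Trace:
`d = {"item": 24, "c": 52}` → d = {'item': 24, 'c': 52}
`ans = "item" in d` → ans = True
So ans = True

Answer: True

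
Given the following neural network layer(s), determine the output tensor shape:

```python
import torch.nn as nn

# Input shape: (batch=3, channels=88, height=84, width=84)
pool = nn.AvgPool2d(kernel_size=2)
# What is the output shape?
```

Input: (3, 88, 84, 84) -> Output: (3, 88, 42, 42)

Answer: (3, 88, 42, 42)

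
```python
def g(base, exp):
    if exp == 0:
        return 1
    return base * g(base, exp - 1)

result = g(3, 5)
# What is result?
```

g(3, 5) = 3 * 3 * 3 * 3 * 3 = 243

Answer: 243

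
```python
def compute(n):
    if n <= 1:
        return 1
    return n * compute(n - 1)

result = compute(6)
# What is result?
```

compute(6) = 6 * 5 * 4 * 3 * 2 * 1 = 720

Answer: 720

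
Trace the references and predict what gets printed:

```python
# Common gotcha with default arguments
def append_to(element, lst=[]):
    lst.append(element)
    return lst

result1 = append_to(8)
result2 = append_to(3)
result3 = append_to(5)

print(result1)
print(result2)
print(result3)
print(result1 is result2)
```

Key concept: mutable default argument gotcha.
Step by step:
`result1 = append_to(8)` → result1 = [8]
`result2 = append_to(3)` → result1 = [8, 3] (same object as result2); result2 = [8, 3] (same object as result1)
`result3 = append_to(5)` → result1 = [8, 3, 5] (same object as result2, result3); result2 = [8, 3, 5] (same object as result1, result3); result3 = [8, 3, 5] (same object as result1, result2)
`print(result1)` → prints [8, 3, 5]
`print(result2)` → prints [8, 3, 5]
`print(result3)` → prints [8, 3, 5]
`print(result1 is result2)` → prints True

Answer:
[8, 3, 5]
[8, 3, 5]
[8, 3, 5]
True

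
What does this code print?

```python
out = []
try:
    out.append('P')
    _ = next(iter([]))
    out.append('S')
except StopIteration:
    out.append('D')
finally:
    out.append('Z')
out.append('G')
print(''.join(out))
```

Execution trace: 'P' (try body) → 'D' (except StopIteration) → 'Z' (finally) → 'G' (after the try/except). Output: PDZG

Answer: PDZG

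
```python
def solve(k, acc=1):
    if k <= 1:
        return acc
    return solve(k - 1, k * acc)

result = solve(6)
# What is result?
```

Accumulator trace (n, acc): (6, 1) -> (5, 6) -> (4, 30) -> (3, 120) -> (2, 360) -> (1, 720) -> return 720

Answer: 720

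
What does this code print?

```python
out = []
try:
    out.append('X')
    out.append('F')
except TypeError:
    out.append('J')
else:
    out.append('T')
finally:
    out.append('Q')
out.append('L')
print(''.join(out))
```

Execution trace: 'X' (try body) → 'F' (try body, no exception) → 'T' (else) → 'Q' (finally) → 'L' (after the try/except). Output: XFTQL

Answer: XFTQL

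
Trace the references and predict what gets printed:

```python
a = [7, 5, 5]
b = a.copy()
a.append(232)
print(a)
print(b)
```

Key concept: list.copy() creates independent copy.
Step by step:
`a = [7, 5, 5]` → a = [7, 5, 5]
`b = a.copy()` → b = [7, 5, 5]
`a.append(232)` → a = [7, 5, 5, 232]
`print(a)` → prints [7, 5, 5, 232]
`print(b)` → prints [7, 5, 5]

Answer:
[7, 5, 5, 232]
[7, 5, 5]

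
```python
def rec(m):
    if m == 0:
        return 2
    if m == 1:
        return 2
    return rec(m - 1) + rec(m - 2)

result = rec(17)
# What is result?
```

Build up from base cases: rec(0)=2, rec(1)=2, rec(2)=4, rec(3)=6, rec(4)=10, rec(5)=16, rec(6)=26, ..., rec(17)=5168

Answer: 5168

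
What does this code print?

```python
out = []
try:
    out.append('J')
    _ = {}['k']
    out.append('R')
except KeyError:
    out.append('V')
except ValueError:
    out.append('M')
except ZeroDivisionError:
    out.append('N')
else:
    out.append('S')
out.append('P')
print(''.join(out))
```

Execution trace: 'J' (try body) → 'V' (except KeyError) → 'P' (after the try/except). Output: JVP

Answer: JVP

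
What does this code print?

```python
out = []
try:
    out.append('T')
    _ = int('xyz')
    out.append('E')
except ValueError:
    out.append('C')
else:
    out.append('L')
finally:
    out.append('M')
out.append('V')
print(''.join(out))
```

Execution trace: 'T' (try body) → 'C' (except ValueError) → 'M' (finally) → 'V' (after the try/except). Output: TCMV

Answer: TCMV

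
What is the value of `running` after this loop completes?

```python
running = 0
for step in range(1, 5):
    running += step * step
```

Sum of squares 1² to 4² = 30
`running` takes the values: 0 → 1 → 5 → 14 → 30

Answer: 30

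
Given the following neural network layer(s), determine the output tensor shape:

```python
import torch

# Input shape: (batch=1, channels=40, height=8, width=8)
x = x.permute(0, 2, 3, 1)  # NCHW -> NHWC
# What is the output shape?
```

Input: (1, 40, 8, 8) -> Output: (1, 8, 8, 40)

Answer: (1, 8, 8, 40)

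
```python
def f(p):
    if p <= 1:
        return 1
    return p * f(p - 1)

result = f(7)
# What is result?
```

f(7) = 7 * 6 * 5 * 4 * 3 * 2 * 1 = 5040

Answer: 5040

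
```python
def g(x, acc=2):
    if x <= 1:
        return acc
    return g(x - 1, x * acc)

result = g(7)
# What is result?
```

Accumulator trace (n, acc): (7, 2) -> (6, 14) -> (5, 84) -> (4, 420) -> (3, 1680) -> (2, 5040) -> (1, 10080) -> return 10080

Answer: 10080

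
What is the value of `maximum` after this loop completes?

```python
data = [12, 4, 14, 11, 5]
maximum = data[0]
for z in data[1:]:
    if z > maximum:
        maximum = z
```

Maximum of [12, 4, 14, 11, 5]
`maximum` takes the values: 12 → 14

Answer: 14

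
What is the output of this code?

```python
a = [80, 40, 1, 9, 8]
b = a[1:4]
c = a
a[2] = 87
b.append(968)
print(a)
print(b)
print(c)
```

Key concept: slice vs alias.
Step by step:
`a = [80, 40, 1, 9, 8]` → a = [80, 40, 1, 9, 8]
`b = a[1:4]` → b = [40, 1, 9]
`c = a` → c = [80, 40, 1, 9, 8] (same object as a)
`a[2] = 87` → a = [80, 40, 87, 9, 8] (same object as c); c = [80, 40, 87, 9, 8] (same object as a)
`b.append(968)` → b = [40, 1, 9, 968]
`print(a)` → prints [80, 40, 87, 9, 8]
`print(b)` → prints [40, 1, 9, 968]
`print(c)` → prints [80, 40, 87, 9, 8]

Answer:
[80, 40, 87, 9, 8]
[40, 1, 9, 968]
[80, 40, 87, 9, 8]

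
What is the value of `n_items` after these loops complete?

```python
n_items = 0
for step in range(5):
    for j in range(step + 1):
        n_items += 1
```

Triangle: 1 + 2 + ... + 5
`n_items` takes the values: 0 → 1 → 2 → 3 → 4 → 5 → 6 → 7 → 8 → 9 → 10 → 11 → 12 → 13 → 14 → 15

Answer: 15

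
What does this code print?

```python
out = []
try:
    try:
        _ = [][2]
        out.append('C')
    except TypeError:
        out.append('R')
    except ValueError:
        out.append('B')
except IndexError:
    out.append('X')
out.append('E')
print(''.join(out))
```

Execution trace: 'X' (outer except IndexError) → 'E' (after the try/except). Output: XE

Answer: XE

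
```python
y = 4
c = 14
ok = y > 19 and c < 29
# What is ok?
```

Trace:
`y = 4` → y = 4
`c = 14` → c = 14
`ok = y > 19 and c < 29` → ok = False
So ok = False

Answer: False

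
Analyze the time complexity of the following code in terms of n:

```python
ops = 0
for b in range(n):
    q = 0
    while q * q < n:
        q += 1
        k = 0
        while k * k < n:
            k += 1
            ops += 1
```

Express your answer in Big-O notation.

Each loop level contributes: n × √n × √n. Multiplying the contributions gives O(n^2).

Answer: O(n^2)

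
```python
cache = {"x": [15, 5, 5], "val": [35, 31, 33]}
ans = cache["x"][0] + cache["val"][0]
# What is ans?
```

Trace:
`cache = {"x": [15, 5, 5], "val": [35, 31, 33]}` → cache = {'x': [15, 5, 5], 'val': [35, 31, 33]}
`ans = cache["x"][0] + cache["val"][0]` → ans = 50
So ans = 50

Answer: 50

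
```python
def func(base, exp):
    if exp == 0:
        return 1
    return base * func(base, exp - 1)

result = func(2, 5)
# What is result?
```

func(2, 5) = 2 * 2 * 2 * 2 * 2 = 32

Answer: 32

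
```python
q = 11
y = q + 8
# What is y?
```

Trace:
`q = 11` → q = 11
`y = q + 8` → y = 19
So y = 19

Answer: 19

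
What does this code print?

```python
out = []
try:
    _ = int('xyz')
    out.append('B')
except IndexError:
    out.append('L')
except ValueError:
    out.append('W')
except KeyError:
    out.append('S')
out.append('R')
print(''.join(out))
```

Execution trace: 'W' (except ValueError) → 'R' (after the try/except). Output: WR

Answer: WR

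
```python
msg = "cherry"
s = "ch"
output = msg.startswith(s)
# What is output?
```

Trace:
`msg = "cherry"` → msg = 'cherry'
`s = "ch"` → s = 'ch'
`output = msg.startswith(s)` → output = True
So output = True

Answer: True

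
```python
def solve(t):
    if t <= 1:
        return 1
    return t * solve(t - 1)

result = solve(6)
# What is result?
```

solve(6) = 6 * 5 * 4 * 3 * 2 * 1 = 720

Answer: 720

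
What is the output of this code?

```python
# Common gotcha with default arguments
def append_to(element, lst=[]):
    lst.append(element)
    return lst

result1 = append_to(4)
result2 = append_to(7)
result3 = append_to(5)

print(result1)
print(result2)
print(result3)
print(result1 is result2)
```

Key concept: mutable default argument gotcha.
Step by step:
`result1 = append_to(4)` → result1 = [4]
`result2 = append_to(7)` → result1 = [4, 7] (same object as result2); result2 = [4, 7] (same object as result1)
`result3 = append_to(5)` → result1 = [4, 7, 5] (same object as result2, result3); result2 = [4, 7, 5] (same object as result1, result3); result3 = [4, 7, 5] (same object as result1, result2)
`print(result1)` → prints [4, 7, 5]
`print(result2)` → prints [4, 7, 5]
`print(result3)` → prints [4, 7, 5]
`print(result1 is result2)` → prints True

Answer:
[4, 7, 5]
[4, 7, 5]
[4, 7, 5]
True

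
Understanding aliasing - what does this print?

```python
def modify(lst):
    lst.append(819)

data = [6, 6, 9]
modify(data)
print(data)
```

Key concept: function modifies passed list.
Step by step:
`data = [6, 6, 9]` → data = [6, 6, 9]
`modify(data)` → data = [6, 6, 9, 819]
`print(data)` → prints [6, 6, 9, 819]

Answer: [6, 6, 9, 819]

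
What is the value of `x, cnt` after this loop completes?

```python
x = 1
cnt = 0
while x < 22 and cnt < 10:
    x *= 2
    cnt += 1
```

Double until >= 22 or 10 iterations
`x, cnt` takes the values: (1, 0) → (2, 0) → (2, 1) → (4, 1) → (4, 2) → (8, 2) → (8, 3) → (16, 3) → (16, 4) → (32, 4) → (32, 5)

Answer: 32, 5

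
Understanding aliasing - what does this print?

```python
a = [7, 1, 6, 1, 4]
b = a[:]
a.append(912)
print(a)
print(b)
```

Key concept: slice [:] creates copy.
Step by step:
`a = [7, 1, 6, 1, 4]` → a = [7, 1, 6, 1, 4]
`b = a[:]` → b = [7, 1, 6, 1, 4]
`a.append(912)` → a = [7, 1, 6, 1, 4, 912]
`print(a)` → prints [7, 1, 6, 1, 4, 912]
`print(b)` → prints [7, 1, 6, 1, 4]

Answer:
[7, 1, 6, 1, 4, 912]
[7, 1, 6, 1, 4]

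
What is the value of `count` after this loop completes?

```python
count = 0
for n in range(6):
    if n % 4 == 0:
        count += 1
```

Count numbers divisible by 4 in range(6)
`count` takes the values: 0 → 1 → 2

Answer: 2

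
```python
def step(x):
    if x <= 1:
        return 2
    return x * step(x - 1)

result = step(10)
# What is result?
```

step(10) = 10 * 9 * 8 * 7 * 6 * 5 * 4 * 3 * 2 * 2 = 7257600

Answer: 7257600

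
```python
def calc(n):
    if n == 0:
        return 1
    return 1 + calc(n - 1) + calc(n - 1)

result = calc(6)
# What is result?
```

calc(n) = 1 + 2·calc(n-1), calc(0)=1. Closed form: (1+1)·2^6 - 1 = 127.

Answer: 127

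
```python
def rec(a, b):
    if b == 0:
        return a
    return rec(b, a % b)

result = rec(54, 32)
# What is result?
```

rec(54, 32) -> rec(32, 22) -> rec(22, 10) -> rec(10, 2) -> rec(2, 0) -> 2

Answer: 2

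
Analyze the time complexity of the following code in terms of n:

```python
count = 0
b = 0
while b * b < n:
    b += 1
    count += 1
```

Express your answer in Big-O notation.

Each loop level contributes: √n. Multiplying the contributions gives O(√n).

Answer: O(√n)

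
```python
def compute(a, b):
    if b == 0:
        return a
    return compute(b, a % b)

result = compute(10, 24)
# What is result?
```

compute(10, 24) -> compute(24, 10) -> compute(10, 4) -> compute(4, 2) -> compute(2, 0) -> 2

Answer: 2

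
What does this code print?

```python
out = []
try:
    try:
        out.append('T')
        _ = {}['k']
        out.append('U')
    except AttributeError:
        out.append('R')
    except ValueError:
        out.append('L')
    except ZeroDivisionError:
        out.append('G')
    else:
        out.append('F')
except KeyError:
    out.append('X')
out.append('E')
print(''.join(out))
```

Execution trace: 'T' (try body) → 'X' (outer except KeyError) → 'E' (after the try/except). Output: TXE

Answer: TXE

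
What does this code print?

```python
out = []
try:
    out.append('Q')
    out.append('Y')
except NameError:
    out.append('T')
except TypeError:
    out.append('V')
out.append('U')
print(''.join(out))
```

Execution trace: 'Q' (try body) → 'Y' (try body, no exception) → 'U' (after the try/except). Output: QYU

Answer: QYU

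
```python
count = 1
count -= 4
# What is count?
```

Trace:
`count = 1` → count = 1
`count -= 4` → count = -3
So count = -3

Answer: -3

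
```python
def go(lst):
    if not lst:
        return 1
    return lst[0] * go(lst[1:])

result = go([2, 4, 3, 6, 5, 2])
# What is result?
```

Product over [2, 4, 3, 6, 5, 2] = 2 * 4 * 3 * 6 * 5 * 2 = 1440

Answer: 1440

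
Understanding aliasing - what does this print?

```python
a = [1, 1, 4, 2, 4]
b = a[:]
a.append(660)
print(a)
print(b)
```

Key concept: slice [:] creates copy.
Step by step:
`a = [1, 1, 4, 2, 4]` → a = [1, 1, 4, 2, 4]
`b = a[:]` → b = [1, 1, 4, 2, 4]
`a.append(660)` → a = [1, 1, 4, 2, 4, 660]
`print(a)` → prints [1, 1, 4, 2, 4, 660]
`print(b)` → prints [1, 1, 4, 2, 4]

Answer:
[1, 1, 4, 2, 4, 660]
[1, 1, 4, 2, 4]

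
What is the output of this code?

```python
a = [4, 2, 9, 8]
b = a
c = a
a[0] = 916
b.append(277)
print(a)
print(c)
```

Key concept: multiple aliases.
Step by step:
`a = [4, 2, 9, 8]` → a = [4, 2, 9, 8]
`b = a` → b = [4, 2, 9, 8] (same object as a)
`c = a` → c = [4, 2, 9, 8] (same object as a, b)
`a[0] = 916` → a = [916, 2, 9, 8] (same object as b, c); b = [916, 2, 9, 8] (same object as a, c); c = [916, 2, 9, 8] (same object as a, b)
`b.append(277)` → a = [916, 2, 9, 8, 277] (same object as b, c); b = [916, 2, 9, 8, 277] (same object as a, c); c = [916, 2, 9, 8, 277] (same object as a, b)
`print(a)` → prints [916, 2, 9, 8, 277]
`print(c)` → prints [916, 2, 9, 8, 277]

Answer:
[916, 2, 9, 8, 277]
[916, 2, 9, 8, 277]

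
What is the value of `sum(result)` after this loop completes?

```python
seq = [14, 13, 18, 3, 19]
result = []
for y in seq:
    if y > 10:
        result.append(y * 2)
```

Sum of doubled values > 10
`result` takes the values: [] → [28] → [28, 26] → [28, 26, 36] → [28, 26, 36, 38]
So `sum(result)` = 128

Answer: 128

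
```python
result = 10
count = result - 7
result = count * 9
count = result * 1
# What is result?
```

Trace:
`result = 10` → result = 10
`count = result - 7` → count = 3
`result = count * 9` → result = 27
`count = result * 1` → count = 27
So result = 27

Answer: 27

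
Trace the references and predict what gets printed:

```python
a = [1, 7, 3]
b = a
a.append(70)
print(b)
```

Key concept: basic list aliasing.
Step by step:
`a = [1, 7, 3]` → a = [1, 7, 3]
`b = a` → b = [1, 7, 3] (same object as a)
`a.append(70)` → a = [1, 7, 3, 70] (same object as b); b = [1, 7, 3, 70] (same object as a)
`print(b)` → prints [1, 7, 3, 70]

Answer: [1, 7, 3, 70]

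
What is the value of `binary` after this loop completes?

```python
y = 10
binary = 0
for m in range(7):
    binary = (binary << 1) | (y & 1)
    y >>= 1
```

Reverse lowest 7 bits of 10
`binary` takes the values: 0 → 1 → 2 → 5 → 10 → 20 → 40

Answer: 40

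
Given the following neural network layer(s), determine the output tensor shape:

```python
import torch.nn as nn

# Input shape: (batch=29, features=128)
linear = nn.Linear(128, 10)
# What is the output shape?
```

Input: (29, 128) -> Output: (29, 10)

Answer: (29, 10)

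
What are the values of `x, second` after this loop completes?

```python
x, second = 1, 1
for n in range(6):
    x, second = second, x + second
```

Fibonacci: after 6 iterations
`x, second` takes the values: (1, 1) → (1, 2) → (2, 3) → (3, 5) → (5, 8) → (8, 13) → (13, 21)

Answer: 13, 21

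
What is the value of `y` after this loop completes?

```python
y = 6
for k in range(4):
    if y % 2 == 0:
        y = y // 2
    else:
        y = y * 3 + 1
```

Collatz-style transformation from 6
`y` takes the values: 6 → 3 → 10 → 5 → 16

Answer: 16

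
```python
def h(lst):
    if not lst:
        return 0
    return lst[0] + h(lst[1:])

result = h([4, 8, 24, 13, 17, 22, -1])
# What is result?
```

4 + 8 + 24 + 13 + 17 + 22 + (-1) + 0 = 87

Answer: 87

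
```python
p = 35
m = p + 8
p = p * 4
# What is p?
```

Trace:
`p = 35` → p = 35
`m = p + 8` → m = 43
`p = p * 4` → p = 140
So p = 140

Answer: 140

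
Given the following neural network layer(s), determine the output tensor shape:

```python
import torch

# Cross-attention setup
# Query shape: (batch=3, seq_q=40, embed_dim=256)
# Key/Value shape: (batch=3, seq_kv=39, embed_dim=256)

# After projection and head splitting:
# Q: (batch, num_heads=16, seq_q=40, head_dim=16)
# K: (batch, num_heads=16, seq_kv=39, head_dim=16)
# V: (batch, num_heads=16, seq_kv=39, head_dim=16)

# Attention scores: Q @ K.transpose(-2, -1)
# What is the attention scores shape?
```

Input: (3, 40, 256) -> Output: (3, 16, 40, 39)

Answer: (3, 16, 40, 39)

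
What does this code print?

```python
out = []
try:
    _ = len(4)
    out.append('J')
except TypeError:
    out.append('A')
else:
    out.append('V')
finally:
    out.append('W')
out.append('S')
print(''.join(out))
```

Execution trace: 'A' (except TypeError) → 'W' (finally) → 'S' (after the try/except). Output: AWS

Answer: AWS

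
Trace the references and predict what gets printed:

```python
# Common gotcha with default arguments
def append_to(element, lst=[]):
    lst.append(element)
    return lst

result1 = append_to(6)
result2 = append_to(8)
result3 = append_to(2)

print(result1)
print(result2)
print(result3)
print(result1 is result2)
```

Key concept: mutable default argument gotcha.
Step by step:
`result1 = append_to(6)` → result1 = [6]
`result2 = append_to(8)` → result1 = [6, 8] (same object as result2); result2 = [6, 8] (same object as result1)
`result3 = append_to(2)` → result1 = [6, 8, 2] (same object as result2, result3); result2 = [6, 8, 2] (same object as result1, result3); result3 = [6, 8, 2] (same object as result1, result2)
`print(result1)` → prints [6, 8, 2]
`print(result2)` → prints [6, 8, 2]
`print(result3)` → prints [6, 8, 2]
`print(result1 is result2)` → prints True

Answer:
[6, 8, 2]
[6, 8, 2]
[6, 8, 2]
True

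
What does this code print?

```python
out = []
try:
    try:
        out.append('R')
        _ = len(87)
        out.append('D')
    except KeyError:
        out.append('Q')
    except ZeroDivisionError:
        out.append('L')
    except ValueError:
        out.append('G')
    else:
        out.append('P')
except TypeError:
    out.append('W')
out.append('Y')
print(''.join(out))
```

Execution trace: 'R' (try body) → 'W' (outer except TypeError) → 'Y' (after the try/except). Output: RWY

Answer: RWY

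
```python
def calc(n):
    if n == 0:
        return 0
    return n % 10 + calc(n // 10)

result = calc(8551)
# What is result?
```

Sum of digits of 8551: 1 + 5 + 5 + 8 = 19

Answer: 19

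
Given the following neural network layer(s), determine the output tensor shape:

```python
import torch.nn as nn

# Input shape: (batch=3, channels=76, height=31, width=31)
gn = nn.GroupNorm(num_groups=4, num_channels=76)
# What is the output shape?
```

Input: (3, 76, 31, 31) -> Output: (3, 76, 31, 31)

Answer: (3, 76, 31, 31)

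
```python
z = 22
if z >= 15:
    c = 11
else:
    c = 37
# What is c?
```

Trace:
`z = 22` → z = 22
`if z >= 15: ...` → z >= 15 is True → c = 11
So c = 11

Answer: 11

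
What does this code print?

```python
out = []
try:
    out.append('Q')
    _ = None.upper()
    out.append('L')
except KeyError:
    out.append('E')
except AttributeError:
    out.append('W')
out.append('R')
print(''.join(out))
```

Execution trace: 'Q' (try body) → 'W' (except AttributeError) → 'R' (after the try/except). Output: QWR

Answer: QWR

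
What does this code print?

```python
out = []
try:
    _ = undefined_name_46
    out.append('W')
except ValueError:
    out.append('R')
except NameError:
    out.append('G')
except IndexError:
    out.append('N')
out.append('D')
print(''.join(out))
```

Execution trace: 'G' (except NameError) → 'D' (after the try/except). Output: GD

Answer: GD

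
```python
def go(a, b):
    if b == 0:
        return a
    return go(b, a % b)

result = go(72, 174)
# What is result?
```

go(72, 174) -> go(174, 72) -> go(72, 30) -> go(30, 12) -> go(12, 6) -> go(6, 0) -> 6

Answer: 6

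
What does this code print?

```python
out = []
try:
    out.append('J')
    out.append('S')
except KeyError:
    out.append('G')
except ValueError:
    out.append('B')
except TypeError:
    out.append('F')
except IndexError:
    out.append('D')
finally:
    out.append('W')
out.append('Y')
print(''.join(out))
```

Execution trace: 'J' (try body) → 'S' (try body, no exception) → 'W' (finally) → 'Y' (after the try/except). Output: JSWY

Answer: JSWY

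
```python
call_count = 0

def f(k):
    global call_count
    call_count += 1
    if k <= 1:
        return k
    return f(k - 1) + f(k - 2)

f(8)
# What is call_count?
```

Calls(k) = 1 + Calls(k-1) + Calls(k-2); Calls(0)=Calls(1)=1. For k=8 this gives 67.

Answer: 67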